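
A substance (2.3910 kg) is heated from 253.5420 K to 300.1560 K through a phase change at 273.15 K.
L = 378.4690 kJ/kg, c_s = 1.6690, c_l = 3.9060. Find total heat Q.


Q1 (sensible, solid) = 2.3910 * 1.6690 * 19.6080 = 78.2473 kJ
Q2 (latent) = 2.3910 * 378.4690 = 904.9194 kJ
Q3 (sensible, liquid) = 2.3910 * 3.9060 * 27.0060 = 252.2157 kJ
Q_total = 1235.3823 kJ

1235.3823 kJ


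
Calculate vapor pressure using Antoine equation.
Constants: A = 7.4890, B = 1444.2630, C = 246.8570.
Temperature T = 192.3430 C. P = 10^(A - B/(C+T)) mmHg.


C+T = 439.2000
B/(C+T) = 3.2884
log10(P) = 7.4890 - 3.2884 = 4.2006
P = 10^4.2006 = 15871.0329 mmHg

15871.0329 mmHg


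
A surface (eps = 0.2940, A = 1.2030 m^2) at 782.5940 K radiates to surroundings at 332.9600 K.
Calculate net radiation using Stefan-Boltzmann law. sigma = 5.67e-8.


T^4 = 3.7510e+11
Tsurr^4 = 1.2290e+10
Q = 0.2940 * 5.67e-8 * 1.2030 * 3.6281e+11 = 7275.6813 W

7275.6813 W


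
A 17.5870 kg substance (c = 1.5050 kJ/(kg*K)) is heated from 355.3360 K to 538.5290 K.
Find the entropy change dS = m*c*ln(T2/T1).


T2/T1 = 1.5155
ln(T2/T1) = 0.4158
dS = 17.5870 * 1.5050 * 0.4158 = 11.0050 kJ/K

11.0050 kJ/K


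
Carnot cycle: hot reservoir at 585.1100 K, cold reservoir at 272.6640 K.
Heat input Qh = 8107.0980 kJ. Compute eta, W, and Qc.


eta = 1 - 272.6640/585.1100 = 0.5340
W = 0.5340 * 8107.0980 = 4329.1524 kJ
Qc = 8107.0980 - 4329.1524 = 3777.9456 kJ

eta = 53.3995%, W = 4329.1524 kJ, Qc = 3777.9456 kJ


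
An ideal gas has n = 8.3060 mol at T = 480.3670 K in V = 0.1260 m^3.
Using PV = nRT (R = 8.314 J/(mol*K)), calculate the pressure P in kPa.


P = nRT/V = 8.3060 * 8.314 * 480.3670 / 0.1260
= 33172.2639 / 0.1260 = 263271.9357 Pa = 263.2719 kPa

263.2719 kPa


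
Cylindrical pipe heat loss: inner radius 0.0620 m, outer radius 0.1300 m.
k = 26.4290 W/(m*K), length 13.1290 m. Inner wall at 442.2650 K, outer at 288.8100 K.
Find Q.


dT = 153.4550 K
ln(ro/ri) = 0.7404
Q = 2*pi*26.4290*13.1290*153.4550 / 0.7404 = 451863.0639 W

451863.0639 W


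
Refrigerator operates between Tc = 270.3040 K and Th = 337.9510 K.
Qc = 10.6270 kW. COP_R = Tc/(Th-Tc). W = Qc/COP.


COP = 270.3040 / 67.6470 = 3.9958
W = 10.6270 / 3.9958 = 2.6595 kW

COP = 3.9958, W = 2.6595 kW


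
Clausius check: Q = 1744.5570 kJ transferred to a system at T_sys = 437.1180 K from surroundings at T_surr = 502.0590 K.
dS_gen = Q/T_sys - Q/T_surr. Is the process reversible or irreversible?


dS_sys = 1744.5570/437.1180 = 3.9910 kJ/K
dS_surr = -1744.5570/502.0590 = -3.4748 kJ/K
dS_gen = 3.9910 - 3.4748 = 0.5162 kJ/K (irreversible)

dS_gen = 0.5162 kJ/K, irreversible


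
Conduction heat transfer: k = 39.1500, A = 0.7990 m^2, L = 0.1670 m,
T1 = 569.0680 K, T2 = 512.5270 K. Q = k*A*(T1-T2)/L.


dT = 56.5410 K
Q = 39.1500 * 0.7990 * 56.5410 / 0.1670 = 10590.7218 W

10590.7218 W


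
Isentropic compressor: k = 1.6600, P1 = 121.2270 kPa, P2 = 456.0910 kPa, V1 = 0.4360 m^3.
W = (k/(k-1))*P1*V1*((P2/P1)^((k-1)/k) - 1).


(k-1)/k = 0.3976
(P2/P1)^exp = 1.6935
W = 2.5152 * 121.2270 * 0.4360 * (1.6935 - 1) = 92.1974 kJ

92.1974 kJ


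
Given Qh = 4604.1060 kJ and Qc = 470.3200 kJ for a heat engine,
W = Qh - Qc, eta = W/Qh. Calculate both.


W = 4604.1060 - 470.3200 = 4133.7860 kJ
eta = 4133.7860 / 4604.1060 = 0.8978 = 89.7848%

W = 4133.7860 kJ, eta = 89.7848%


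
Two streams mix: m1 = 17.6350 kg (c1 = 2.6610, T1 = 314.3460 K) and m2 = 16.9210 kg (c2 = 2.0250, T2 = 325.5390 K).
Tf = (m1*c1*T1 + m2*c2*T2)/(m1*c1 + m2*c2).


num = 25905.8334
den = 81.1918
Tf = 319.0697 K

319.0697 K


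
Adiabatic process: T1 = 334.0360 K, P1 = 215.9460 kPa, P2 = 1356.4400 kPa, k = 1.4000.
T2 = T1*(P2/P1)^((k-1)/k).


(k-1)/k = 0.2857
(P2/P1)^exp = 1.6905
T2 = 334.0360 * 1.6905 = 564.6887 K

564.6887 K


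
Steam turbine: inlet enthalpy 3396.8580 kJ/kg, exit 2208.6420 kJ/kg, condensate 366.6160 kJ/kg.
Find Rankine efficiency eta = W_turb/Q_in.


W = 1188.2160 kJ/kg
Q_in = 3030.2420 kJ/kg
eta = 0.3921 = 39.2119%

eta = 39.2119%


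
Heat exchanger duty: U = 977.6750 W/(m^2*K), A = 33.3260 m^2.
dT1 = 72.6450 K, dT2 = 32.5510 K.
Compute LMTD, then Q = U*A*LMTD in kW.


LMTD = 49.9442 K
Q = 977.6750 * 33.3260 * 49.9442 = 1627280.6085 W = 1627.2806 kW

1627.2806 kW


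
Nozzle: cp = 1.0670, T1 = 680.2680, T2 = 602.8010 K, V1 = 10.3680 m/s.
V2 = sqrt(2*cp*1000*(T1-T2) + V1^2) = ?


dT = 77.4670 K
2*cp*1000*dT = 165314.5780
V1^2 = 107.4954
V2 = sqrt(165422.0734) = 406.7211 m/s

406.7211 m/s


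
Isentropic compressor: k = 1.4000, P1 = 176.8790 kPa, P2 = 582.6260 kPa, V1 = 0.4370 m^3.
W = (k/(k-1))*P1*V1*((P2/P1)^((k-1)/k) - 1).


(k-1)/k = 0.2857
(P2/P1)^exp = 1.4058
W = 3.5000 * 176.8790 * 0.4370 * (1.4058 - 1) = 109.7790 kJ

109.7790 kJ


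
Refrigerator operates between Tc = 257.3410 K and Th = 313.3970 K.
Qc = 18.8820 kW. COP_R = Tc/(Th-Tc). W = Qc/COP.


COP = 257.3410 / 56.0560 = 4.5908
W = 18.8820 / 4.5908 = 4.1130 kW

COP = 4.5908, W = 4.1130 kW


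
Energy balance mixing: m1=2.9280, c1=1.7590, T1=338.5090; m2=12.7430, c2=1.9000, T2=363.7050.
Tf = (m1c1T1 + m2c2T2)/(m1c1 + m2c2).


num = 10549.3569
den = 29.3621
Tf = 359.2854 K

359.2854 K


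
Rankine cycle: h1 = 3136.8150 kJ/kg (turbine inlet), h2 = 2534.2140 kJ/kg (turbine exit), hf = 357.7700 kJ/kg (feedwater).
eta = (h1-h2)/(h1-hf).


W = 602.6010 kJ/kg
Q_in = 2779.0450 kJ/kg
eta = 0.2168 = 21.6837%

eta = 21.6837%


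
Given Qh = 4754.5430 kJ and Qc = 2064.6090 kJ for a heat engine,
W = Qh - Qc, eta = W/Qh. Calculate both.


W = 4754.5430 - 2064.6090 = 2689.9340 kJ
eta = 2689.9340 / 4754.5430 = 0.5658 = 56.5761%

W = 2689.9340 kJ, eta = 56.5761%


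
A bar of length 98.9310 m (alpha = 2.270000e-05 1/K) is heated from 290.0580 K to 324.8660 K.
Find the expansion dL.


dT = 34.8080 K
dL = 2.270000e-05 * 98.9310 * 34.8080 = 0.078169 m
L_final = 99.009169 m

dL = 0.078169 m


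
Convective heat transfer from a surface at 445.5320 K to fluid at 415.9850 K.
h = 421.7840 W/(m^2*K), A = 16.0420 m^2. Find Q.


dT = 29.5470 K
Q = 421.7840 * 16.0420 * 29.5470 = 199922.6525 W

199922.6525 W


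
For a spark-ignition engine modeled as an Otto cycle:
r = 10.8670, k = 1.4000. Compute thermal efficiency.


r^(k-1) = 2.5968
eta = 1 - 1/2.5968 = 0.6149 = 61.4915%

61.4915%


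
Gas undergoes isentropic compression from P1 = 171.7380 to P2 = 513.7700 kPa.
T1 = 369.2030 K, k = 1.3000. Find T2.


(k-1)/k = 0.2308
(P2/P1)^exp = 1.2877
T2 = 369.2030 * 1.2877 = 475.4325 K

475.4325 K


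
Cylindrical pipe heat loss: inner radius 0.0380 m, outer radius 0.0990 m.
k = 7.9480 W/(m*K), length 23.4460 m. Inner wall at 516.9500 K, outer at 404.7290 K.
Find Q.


dT = 112.2210 K
ln(ro/ri) = 0.9575
Q = 2*pi*7.9480*23.4460*112.2210 / 0.9575 = 137222.8890 W

137222.8890 W


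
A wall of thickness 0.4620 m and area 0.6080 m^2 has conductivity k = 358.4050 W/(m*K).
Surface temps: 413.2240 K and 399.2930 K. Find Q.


dT = 13.9310 K
Q = 358.4050 * 0.6080 * 13.9310 / 0.4620 = 6570.7956 W

6570.7956 W


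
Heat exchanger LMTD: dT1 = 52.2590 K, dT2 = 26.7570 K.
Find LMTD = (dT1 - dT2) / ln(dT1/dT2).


dT1/dT2 = 1.9531
ln(dT1/dT2) = 0.6694
LMTD = 25.5020 / 0.6694 = 38.0959 K

38.0959 K


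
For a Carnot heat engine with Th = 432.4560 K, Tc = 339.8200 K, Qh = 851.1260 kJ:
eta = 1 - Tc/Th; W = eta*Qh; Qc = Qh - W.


eta = 1 - 339.8200/432.4560 = 0.2142
W = 0.2142 * 851.1260 = 182.3189 kJ
Qc = 851.1260 - 182.3189 = 668.8071 kJ

eta = 21.4209%, W = 182.3189 kJ, Qc = 668.8071 kJ


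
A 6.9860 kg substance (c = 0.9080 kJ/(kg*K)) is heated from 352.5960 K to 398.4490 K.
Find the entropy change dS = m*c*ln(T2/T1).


T2/T1 = 1.1300
ln(T2/T1) = 0.1223
dS = 6.9860 * 0.9080 * 0.1223 = 0.7755 kJ/K

0.7755 kJ/K


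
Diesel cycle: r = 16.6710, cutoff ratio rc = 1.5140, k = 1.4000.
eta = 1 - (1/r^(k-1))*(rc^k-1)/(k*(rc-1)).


r^(k-1) = 3.0817
rc^k = 1.7872
eta = 0.6450 = 64.5010%

64.5010%


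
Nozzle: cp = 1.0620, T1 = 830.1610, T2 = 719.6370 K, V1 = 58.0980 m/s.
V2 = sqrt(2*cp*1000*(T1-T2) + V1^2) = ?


dT = 110.5240 K
2*cp*1000*dT = 234752.9760
V1^2 = 3375.3776
V2 = sqrt(238128.3536) = 487.9840 m/s

487.9840 m/s


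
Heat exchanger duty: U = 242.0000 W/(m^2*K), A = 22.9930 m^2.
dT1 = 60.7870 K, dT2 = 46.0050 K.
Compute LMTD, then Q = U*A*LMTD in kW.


LMTD = 53.0532 K
Q = 242.0000 * 22.9930 * 53.0532 = 295204.3650 W = 295.2044 kW

295.2044 kW


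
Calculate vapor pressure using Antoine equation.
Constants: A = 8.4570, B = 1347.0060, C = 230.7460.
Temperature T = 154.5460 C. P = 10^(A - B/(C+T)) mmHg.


C+T = 385.2920
B/(C+T) = 3.4961
log10(P) = 8.4570 - 3.4961 = 4.9609
P = 10^4.9609 = 91397.5761 mmHg

91397.5761 mmHg


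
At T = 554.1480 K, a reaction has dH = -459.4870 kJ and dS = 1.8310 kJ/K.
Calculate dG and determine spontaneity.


T*dS = 554.1480 * 1.8310 = 1014.6450 kJ
dG = -459.4870 - 1014.6450 = -1474.1320 kJ (spontaneous)

dG = -1474.1320 kJ, spontaneous


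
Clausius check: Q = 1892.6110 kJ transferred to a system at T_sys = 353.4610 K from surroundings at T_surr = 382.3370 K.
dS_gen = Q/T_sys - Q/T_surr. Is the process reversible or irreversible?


dS_sys = 1892.6110/353.4610 = 5.3545 kJ/K
dS_surr = -1892.6110/382.3370 = -4.9501 kJ/K
dS_gen = 5.3545 - 4.9501 = 0.4044 kJ/K (irreversible)

dS_gen = 0.4044 kJ/K, irreversible


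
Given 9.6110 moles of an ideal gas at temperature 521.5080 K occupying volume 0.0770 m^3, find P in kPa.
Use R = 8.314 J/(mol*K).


P = nRT/V = 9.6110 * 8.314 * 521.5080 / 0.0770
= 41671.5421 / 0.0770 = 541188.8585 Pa = 541.1889 kPa

541.1889 kPa


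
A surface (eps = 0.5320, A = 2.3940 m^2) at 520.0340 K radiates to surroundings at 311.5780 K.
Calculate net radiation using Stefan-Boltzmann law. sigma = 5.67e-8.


T^4 = 7.3135e+10
Tsurr^4 = 9.4247e+09
Q = 0.5320 * 5.67e-8 * 2.3940 * 6.3711e+10 = 4600.7696 W

4600.7696 W


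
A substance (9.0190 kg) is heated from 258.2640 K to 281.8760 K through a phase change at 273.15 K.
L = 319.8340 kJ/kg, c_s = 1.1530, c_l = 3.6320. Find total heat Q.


Q1 (sensible, solid) = 9.0190 * 1.1530 * 14.8860 = 154.7981 kJ
Q2 (latent) = 9.0190 * 319.8340 = 2884.5828 kJ
Q3 (sensible, liquid) = 9.0190 * 3.6320 * 8.7260 = 285.8377 kJ
Q_total = 3325.2186 kJ

3325.2186 kJ


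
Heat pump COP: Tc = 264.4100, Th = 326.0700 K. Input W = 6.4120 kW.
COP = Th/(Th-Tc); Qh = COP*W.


COP = 326.0700 / 61.6600 = 5.2882
Qh = 5.2882 * 6.4120 = 33.9079 kW

COP = 5.2882, Qh = 33.9079 kW


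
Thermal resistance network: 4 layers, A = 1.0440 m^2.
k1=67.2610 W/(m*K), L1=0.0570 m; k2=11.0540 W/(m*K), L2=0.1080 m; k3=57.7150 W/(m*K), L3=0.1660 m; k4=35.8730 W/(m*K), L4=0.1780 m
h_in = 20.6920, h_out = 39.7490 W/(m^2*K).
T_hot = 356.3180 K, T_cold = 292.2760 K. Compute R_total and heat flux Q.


R_conv_in = 1/(20.6920*1.0440) = 0.0463
R_1 = 0.0570/(67.2610*1.0440) = 0.0008
R_2 = 0.1080/(11.0540*1.0440) = 0.0094
R_3 = 0.1660/(57.7150*1.0440) = 0.0028
R_4 = 0.1780/(35.8730*1.0440) = 0.0048
R_conv_out = 1/(39.7490*1.0440) = 0.0241
R_total = 0.0881 K/W
Q = 64.0420 / 0.0881 = 727.1996 W

R_total = 0.0881 K/W, Q = 727.1996 W


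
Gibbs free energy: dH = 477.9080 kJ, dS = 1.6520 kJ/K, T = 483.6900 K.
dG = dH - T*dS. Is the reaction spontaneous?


T*dS = 483.6900 * 1.6520 = 799.0559 kJ
dG = 477.9080 - 799.0559 = -321.1479 kJ (spontaneous)

dG = -321.1479 kJ, spontaneous


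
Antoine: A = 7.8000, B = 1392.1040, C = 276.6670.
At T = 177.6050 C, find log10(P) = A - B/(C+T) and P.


C+T = 454.2720
B/(C+T) = 3.0645
log10(P) = 7.8000 - 3.0645 = 4.7355
P = 10^4.7355 = 54391.0714 mmHg

54391.0714 mmHg


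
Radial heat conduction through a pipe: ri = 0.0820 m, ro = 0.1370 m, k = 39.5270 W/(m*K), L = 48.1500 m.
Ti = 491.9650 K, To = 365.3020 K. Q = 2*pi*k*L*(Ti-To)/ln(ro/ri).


dT = 126.6630 K
ln(ro/ri) = 0.5133
Q = 2*pi*39.5270*48.1500*126.6630 / 0.5133 = 2951079.7338 W

2951079.7338 W


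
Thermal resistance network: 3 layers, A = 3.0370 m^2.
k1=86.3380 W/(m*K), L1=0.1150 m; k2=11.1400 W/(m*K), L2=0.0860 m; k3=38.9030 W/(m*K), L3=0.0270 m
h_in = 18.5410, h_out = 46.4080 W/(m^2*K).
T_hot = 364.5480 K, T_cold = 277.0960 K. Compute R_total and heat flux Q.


R_conv_in = 1/(18.5410*3.0370) = 0.0178
R_1 = 0.1150/(86.3380*3.0370) = 0.0004
R_2 = 0.0860/(11.1400*3.0370) = 0.0025
R_3 = 0.0270/(38.9030*3.0370) = 0.0002
R_conv_out = 1/(46.4080*3.0370) = 0.0071
R_total = 0.0281 K/W
Q = 87.4520 / 0.0281 = 3116.2325 W

R_total = 0.0281 K/W, Q = 3116.2325 W


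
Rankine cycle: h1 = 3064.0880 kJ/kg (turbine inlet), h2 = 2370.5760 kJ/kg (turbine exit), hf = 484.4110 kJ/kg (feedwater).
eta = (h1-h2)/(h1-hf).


W = 693.5120 kJ/kg
Q_in = 2579.6770 kJ/kg
eta = 0.2688 = 26.8837%

eta = 26.8837%


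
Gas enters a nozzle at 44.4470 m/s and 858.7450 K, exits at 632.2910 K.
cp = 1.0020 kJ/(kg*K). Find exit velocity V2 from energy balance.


dT = 226.4540 K
2*cp*1000*dT = 453813.8160
V1^2 = 1975.5358
V2 = sqrt(455789.3518) = 675.1217 m/s

675.1217 m/s


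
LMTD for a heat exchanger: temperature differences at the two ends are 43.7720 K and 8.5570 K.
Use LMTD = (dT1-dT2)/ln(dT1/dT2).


dT1/dT2 = 5.1153
ln(dT1/dT2) = 1.6322
LMTD = 35.2150 / 1.6322 = 21.5746 K

21.5746 K


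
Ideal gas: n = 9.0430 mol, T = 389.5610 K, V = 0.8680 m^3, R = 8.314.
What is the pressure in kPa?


P = nRT/V = 9.0430 * 8.314 * 389.5610 / 0.8680
= 29288.5602 / 0.8680 = 33742.5809 Pa = 33.7426 kPa

33.7426 kPa


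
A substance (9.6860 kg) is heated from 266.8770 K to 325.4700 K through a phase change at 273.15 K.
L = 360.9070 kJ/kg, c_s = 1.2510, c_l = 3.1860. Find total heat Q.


Q1 (sensible, solid) = 9.6860 * 1.2510 * 6.2730 = 76.0111 kJ
Q2 (latent) = 9.6860 * 360.9070 = 3495.7452 kJ
Q3 (sensible, liquid) = 9.6860 * 3.1860 * 52.3200 = 1614.5741 kJ
Q_total = 5186.3304 kJ

5186.3304 kJ


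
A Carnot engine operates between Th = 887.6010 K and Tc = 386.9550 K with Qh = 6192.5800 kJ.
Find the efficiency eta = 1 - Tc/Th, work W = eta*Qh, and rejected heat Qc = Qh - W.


eta = 1 - 386.9550/887.6010 = 0.5640
W = 0.5640 * 6192.5800 = 3492.8875 kJ
Qc = 6192.5800 - 3492.8875 = 2699.6925 kJ

eta = 56.4044%, W = 3492.8875 kJ, Qc = 2699.6925 kJ


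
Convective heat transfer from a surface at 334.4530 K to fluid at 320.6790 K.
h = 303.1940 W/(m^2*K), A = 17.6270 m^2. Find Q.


dT = 13.7740 K
Q = 303.1940 * 17.6270 * 13.7740 = 73613.7744 W

73613.7744 W


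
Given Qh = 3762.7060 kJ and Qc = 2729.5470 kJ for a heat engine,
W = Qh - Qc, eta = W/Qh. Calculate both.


W = 3762.7060 - 2729.5470 = 1033.1590 kJ
eta = 1033.1590 / 3762.7060 = 0.2746 = 27.4579%

W = 1033.1590 kJ, eta = 27.4579%


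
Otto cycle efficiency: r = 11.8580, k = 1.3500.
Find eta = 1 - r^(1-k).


r^(k-1) = 2.3763
eta = 1 - 1/2.3763 = 0.5792 = 57.9180%

57.9180%


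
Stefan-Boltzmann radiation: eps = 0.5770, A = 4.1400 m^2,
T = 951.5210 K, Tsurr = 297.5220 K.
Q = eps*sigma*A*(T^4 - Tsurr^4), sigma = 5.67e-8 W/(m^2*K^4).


T^4 = 8.1974e+11
Tsurr^4 = 7.8357e+09
Q = 0.5770 * 5.67e-8 * 4.1400 * 8.1190e+11 = 109966.7592 W

109966.7592 W


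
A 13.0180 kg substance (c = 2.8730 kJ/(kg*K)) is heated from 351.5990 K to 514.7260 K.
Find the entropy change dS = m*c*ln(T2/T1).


T2/T1 = 1.4640
ln(T2/T1) = 0.3811
dS = 13.0180 * 2.8730 * 0.3811 = 14.2550 kJ/K

14.2550 kJ/K


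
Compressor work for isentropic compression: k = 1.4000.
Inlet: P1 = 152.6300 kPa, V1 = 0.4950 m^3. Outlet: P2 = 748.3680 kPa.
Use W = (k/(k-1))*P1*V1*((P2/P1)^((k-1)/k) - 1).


(k-1)/k = 0.2857
(P2/P1)^exp = 1.5750
W = 3.5000 * 152.6300 * 0.4950 * (1.5750 - 1) = 152.0463 kJ

152.0463 kJ


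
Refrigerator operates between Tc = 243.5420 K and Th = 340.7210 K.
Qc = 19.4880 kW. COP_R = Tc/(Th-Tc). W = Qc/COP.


COP = 243.5420 / 97.1790 = 2.5061
W = 19.4880 / 2.5061 = 7.7762 kW

COP = 2.5061, W = 7.7762 kW


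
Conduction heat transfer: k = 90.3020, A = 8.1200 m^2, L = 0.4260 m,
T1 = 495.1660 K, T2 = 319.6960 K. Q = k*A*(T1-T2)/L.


dT = 175.4700 K
Q = 90.3020 * 8.1200 * 175.4700 / 0.4260 = 302027.6304 W

302027.6304 W


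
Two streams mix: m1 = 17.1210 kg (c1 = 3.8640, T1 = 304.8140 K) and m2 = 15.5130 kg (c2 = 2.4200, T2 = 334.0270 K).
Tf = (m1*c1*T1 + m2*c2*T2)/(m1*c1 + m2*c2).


num = 32704.9972
den = 103.6970
Tf = 315.3900 K

315.3900 K


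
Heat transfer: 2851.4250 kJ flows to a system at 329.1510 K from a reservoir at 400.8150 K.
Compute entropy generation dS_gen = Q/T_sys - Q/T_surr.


dS_sys = 2851.4250/329.1510 = 8.6630 kJ/K
dS_surr = -2851.4250/400.8150 = -7.1141 kJ/K
dS_gen = 8.6630 - 7.1141 = 1.5489 kJ/K (irreversible)

dS_gen = 1.5489 kJ/K, irreversible


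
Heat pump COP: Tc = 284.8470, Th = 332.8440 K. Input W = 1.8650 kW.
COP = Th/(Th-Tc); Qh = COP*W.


COP = 332.8440 / 47.9970 = 6.9347
Qh = 6.9347 * 1.8650 = 12.9332 kW

COP = 6.9347, Qh = 12.9332 kW


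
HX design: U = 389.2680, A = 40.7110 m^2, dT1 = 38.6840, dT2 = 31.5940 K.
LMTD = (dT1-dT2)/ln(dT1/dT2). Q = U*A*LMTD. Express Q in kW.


LMTD = 35.0195 K
Q = 389.2680 * 40.7110 * 35.0195 = 554970.5612 W = 554.9706 kW

554.9706 kW


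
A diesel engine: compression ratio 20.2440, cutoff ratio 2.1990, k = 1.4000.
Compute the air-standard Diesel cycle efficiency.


r^(k-1) = 3.3306
rc^k = 3.0138
eta = 0.6398 = 63.9793%

63.9793%


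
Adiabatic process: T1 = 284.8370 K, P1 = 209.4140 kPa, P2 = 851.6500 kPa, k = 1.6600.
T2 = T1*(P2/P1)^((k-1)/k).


(k-1)/k = 0.3976
(P2/P1)^exp = 1.7468
T2 = 284.8370 * 1.7468 = 497.5429 K

497.5429 K


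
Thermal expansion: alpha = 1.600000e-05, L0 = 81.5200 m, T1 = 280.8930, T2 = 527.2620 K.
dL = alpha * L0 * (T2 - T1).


dT = 246.3690 K
dL = 1.600000e-05 * 81.5200 * 246.3690 = 0.321344 m
L_final = 81.841344 m

dL = 0.321344 m


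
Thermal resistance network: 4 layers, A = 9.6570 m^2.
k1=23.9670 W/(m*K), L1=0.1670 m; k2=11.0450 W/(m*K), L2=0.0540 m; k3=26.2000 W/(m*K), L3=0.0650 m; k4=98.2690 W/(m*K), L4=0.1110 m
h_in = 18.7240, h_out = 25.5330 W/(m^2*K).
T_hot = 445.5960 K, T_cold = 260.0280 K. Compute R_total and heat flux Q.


R_conv_in = 1/(18.7240*9.6570) = 0.0055
R_1 = 0.1670/(23.9670*9.6570) = 0.0007
R_2 = 0.0540/(11.0450*9.6570) = 0.0005
R_3 = 0.0650/(26.2000*9.6570) = 0.0003
R_4 = 0.1110/(98.2690*9.6570) = 0.0001
R_conv_out = 1/(25.5330*9.6570) = 0.0041
R_total = 0.0112 K/W
Q = 185.5680 / 0.0112 = 16586.7492 W

R_total = 0.0112 K/W, Q = 16586.7492 W


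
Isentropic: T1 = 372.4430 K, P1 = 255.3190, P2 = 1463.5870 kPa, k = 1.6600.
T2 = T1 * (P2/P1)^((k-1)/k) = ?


(k-1)/k = 0.3976
(P2/P1)^exp = 2.0022
T2 = 372.4430 * 2.0022 = 745.7043 K

745.7043 K


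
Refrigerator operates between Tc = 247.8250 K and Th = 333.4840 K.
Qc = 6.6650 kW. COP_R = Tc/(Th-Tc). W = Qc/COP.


COP = 247.8250 / 85.6590 = 2.8932
W = 6.6650 / 2.8932 = 2.3037 kW

COP = 2.8932, W = 2.3037 kW


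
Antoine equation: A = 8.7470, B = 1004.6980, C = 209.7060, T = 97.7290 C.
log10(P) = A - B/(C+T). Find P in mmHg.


C+T = 307.4350
B/(C+T) = 3.2680
log10(P) = 8.7470 - 3.2680 = 5.4790
P = 10^5.4790 = 301299.6546 mmHg

301299.6546 mmHg


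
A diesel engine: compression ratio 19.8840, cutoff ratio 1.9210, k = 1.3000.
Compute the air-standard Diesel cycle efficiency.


r^(k-1) = 2.4522
rc^k = 2.3366
eta = 0.5448 = 54.4751%

54.4751%


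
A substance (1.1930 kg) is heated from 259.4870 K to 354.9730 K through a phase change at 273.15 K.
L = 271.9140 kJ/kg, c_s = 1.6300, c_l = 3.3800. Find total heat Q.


Q1 (sensible, solid) = 1.1930 * 1.6300 * 13.6630 = 26.5689 kJ
Q2 (latent) = 1.1930 * 271.9140 = 324.3934 kJ
Q3 (sensible, liquid) = 1.1930 * 3.3800 * 81.8230 = 329.9382 kJ
Q_total = 680.9005 kJ

680.9005 kJ


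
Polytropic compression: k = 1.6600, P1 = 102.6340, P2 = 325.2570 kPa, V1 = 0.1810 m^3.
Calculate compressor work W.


(k-1)/k = 0.3976
(P2/P1)^exp = 1.5819
W = 2.5152 * 102.6340 * 0.1810 * (1.5819 - 1) = 27.1863 kJ

27.1863 kJ


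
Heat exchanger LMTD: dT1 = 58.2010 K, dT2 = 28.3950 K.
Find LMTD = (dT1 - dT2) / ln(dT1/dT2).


dT1/dT2 = 2.0497
ln(dT1/dT2) = 0.7177
LMTD = 29.8060 / 0.7177 = 41.5305 K

41.5305 K


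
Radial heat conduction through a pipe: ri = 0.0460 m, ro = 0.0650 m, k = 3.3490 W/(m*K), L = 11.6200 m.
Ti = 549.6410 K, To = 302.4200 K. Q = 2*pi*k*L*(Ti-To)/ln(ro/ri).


dT = 247.2210 K
ln(ro/ri) = 0.3457
Q = 2*pi*3.3490*11.6200*247.2210 / 0.3457 = 174835.4507 W

174835.4507 W


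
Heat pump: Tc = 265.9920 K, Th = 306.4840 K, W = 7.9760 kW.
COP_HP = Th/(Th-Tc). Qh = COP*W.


COP = 306.4840 / 40.4920 = 7.5690
Qh = 7.5690 * 7.9760 = 60.3704 kW

COP = 7.5690, Qh = 60.3704 kW


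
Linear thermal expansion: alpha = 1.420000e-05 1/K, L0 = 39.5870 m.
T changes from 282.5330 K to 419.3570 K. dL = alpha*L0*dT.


dT = 136.8240 K
dL = 1.420000e-05 * 39.5870 * 136.8240 = 0.076914 m
L_final = 39.663914 m

dL = 0.076914 m


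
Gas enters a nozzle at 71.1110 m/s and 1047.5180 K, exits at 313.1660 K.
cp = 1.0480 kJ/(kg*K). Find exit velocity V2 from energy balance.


dT = 734.3520 K
2*cp*1000*dT = 1539201.7920
V1^2 = 5056.7743
V2 = sqrt(1544258.5663) = 1242.6820 m/s

1242.6820 m/s


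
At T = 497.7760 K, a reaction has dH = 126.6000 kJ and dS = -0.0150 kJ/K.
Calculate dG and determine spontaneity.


T*dS = 497.7760 * -0.0150 = -7.4666 kJ
dG = 126.6000 + 7.4666 = 134.0666 kJ (non-spontaneous)

dG = 134.0666 kJ, non-spontaneous


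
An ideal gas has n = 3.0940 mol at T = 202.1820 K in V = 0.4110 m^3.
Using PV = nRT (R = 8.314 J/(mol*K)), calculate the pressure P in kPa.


P = nRT/V = 3.0940 * 8.314 * 202.1820 / 0.4110
= 5200.8319 / 0.4110 = 12654.0922 Pa = 12.6541 kPa

12.6541 kPa


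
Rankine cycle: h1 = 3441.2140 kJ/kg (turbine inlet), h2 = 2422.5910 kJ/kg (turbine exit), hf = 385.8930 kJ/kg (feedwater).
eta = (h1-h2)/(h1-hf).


W = 1018.6230 kJ/kg
Q_in = 3055.3210 kJ/kg
eta = 0.3334 = 33.3393%

eta = 33.3393%


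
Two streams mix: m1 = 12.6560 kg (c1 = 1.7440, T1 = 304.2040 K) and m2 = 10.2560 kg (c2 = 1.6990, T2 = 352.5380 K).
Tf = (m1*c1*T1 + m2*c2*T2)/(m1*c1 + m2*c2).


num = 12857.3651
den = 39.4970
Tf = 325.5276 K

325.5276 K


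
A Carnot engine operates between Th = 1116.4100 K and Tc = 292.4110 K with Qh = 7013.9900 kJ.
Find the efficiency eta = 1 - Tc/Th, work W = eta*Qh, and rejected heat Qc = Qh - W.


eta = 1 - 292.4110/1116.4100 = 0.7381
W = 0.7381 * 7013.9900 = 5176.8801 kJ
Qc = 7013.9900 - 5176.8801 = 1837.1099 kJ

eta = 73.8079%, W = 5176.8801 kJ, Qc = 1837.1099 kJ


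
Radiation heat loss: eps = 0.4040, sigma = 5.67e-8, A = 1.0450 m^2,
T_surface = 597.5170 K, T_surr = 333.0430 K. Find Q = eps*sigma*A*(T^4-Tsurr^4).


T^4 = 1.2747e+11
Tsurr^4 = 1.2303e+10
Q = 0.4040 * 5.67e-8 * 1.0450 * 1.1517e+11 = 2756.7803 W

2756.7803 W


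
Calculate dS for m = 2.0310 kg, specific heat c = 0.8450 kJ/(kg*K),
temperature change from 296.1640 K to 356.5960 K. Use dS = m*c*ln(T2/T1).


T2/T1 = 1.2040
ln(T2/T1) = 0.1857
dS = 2.0310 * 0.8450 * 0.1857 = 0.3187 kJ/K

0.3187 kJ/K


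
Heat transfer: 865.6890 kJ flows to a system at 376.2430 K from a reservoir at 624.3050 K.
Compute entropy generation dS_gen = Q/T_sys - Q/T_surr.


dS_sys = 865.6890/376.2430 = 2.3009 kJ/K
dS_surr = -865.6890/624.3050 = -1.3866 kJ/K
dS_gen = 2.3009 - 1.3866 = 0.9142 kJ/K (irreversible)

dS_gen = 0.9142 kJ/K, irreversible


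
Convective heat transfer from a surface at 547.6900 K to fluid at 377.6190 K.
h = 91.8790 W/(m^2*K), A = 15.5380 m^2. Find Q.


dT = 170.0710 K
Q = 91.8790 * 15.5380 * 170.0710 = 242796.0641 W

242796.0641 W


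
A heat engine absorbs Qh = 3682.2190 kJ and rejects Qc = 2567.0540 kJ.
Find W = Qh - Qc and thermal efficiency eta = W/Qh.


W = 3682.2190 - 2567.0540 = 1115.1650 kJ
eta = 1115.1650 / 3682.2190 = 0.3029 = 30.2851%

W = 1115.1650 kJ, eta = 30.2851%


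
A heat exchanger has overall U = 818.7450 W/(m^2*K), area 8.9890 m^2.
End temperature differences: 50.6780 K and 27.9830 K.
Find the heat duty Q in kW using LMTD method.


LMTD = 38.2138 K
Q = 818.7450 * 8.9890 * 38.2138 = 281242.3852 W = 281.2424 kW

281.2424 kW


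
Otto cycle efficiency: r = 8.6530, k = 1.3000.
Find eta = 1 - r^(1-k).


r^(k-1) = 1.9105
eta = 1 - 1/1.9105 = 0.4766 = 47.6580%

47.6580%


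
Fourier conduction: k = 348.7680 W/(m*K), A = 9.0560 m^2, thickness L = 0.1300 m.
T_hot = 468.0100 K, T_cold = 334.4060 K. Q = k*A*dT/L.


dT = 133.6040 K
Q = 348.7680 * 9.0560 * 133.6040 / 0.1300 = 3246004.7665 W

3246004.7665 W


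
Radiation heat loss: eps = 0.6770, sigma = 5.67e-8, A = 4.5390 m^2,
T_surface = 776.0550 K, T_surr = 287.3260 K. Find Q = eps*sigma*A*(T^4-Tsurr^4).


T^4 = 3.6272e+11
Tsurr^4 = 6.8155e+09
Q = 0.6770 * 5.67e-8 * 4.5390 * 3.5590e+11 = 62010.2990 W

62010.2990 W


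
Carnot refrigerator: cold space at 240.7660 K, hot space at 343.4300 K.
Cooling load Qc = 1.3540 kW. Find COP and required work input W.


COP = 240.7660 / 102.6640 = 2.3452
W = 1.3540 / 2.3452 = 0.5774 kW

COP = 2.3452, W = 0.5774 kW


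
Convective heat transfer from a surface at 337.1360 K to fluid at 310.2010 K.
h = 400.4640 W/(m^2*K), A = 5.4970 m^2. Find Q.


dT = 26.9350 K
Q = 400.4640 * 5.4970 * 26.9350 = 59293.3786 W

59293.3786 W


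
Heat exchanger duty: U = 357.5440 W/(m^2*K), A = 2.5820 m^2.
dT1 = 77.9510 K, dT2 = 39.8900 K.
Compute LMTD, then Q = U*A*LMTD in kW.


LMTD = 56.8113 K
Q = 357.5440 * 2.5820 * 56.8113 = 52446.9758 W = 52.4470 kW

52.4470 kW


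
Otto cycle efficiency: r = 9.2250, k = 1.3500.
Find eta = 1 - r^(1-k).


r^(k-1) = 2.1764
eta = 1 - 1/2.1764 = 0.5405 = 54.0525%

54.0525%


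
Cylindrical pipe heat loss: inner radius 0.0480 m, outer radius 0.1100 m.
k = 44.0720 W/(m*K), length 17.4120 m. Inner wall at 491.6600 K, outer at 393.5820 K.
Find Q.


dT = 98.0780 K
ln(ro/ri) = 0.8293
Q = 2*pi*44.0720*17.4120*98.0780 / 0.8293 = 570245.7192 W

570245.7192 W


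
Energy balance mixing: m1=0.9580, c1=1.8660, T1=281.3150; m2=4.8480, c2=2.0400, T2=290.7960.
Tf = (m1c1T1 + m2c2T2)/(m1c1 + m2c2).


num = 3378.8357
den = 11.6775
Tf = 289.3446 K

289.3446 K


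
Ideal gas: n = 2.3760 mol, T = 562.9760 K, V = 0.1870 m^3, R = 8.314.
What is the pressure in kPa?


P = nRT/V = 2.3760 * 8.314 * 562.9760 / 0.1870
= 11121.0639 / 0.1870 = 59470.9301 Pa = 59.4709 kPa

59.4709 kPa


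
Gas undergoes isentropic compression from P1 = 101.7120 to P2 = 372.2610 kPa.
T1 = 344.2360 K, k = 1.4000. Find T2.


(k-1)/k = 0.2857
(P2/P1)^exp = 1.4487
T2 = 344.2360 * 1.4487 = 498.7113 K

498.7113 K


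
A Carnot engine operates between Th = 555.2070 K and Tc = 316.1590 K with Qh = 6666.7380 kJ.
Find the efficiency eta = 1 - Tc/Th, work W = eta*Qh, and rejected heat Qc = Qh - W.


eta = 1 - 316.1590/555.2070 = 0.4306
W = 0.4306 * 6666.7380 = 2870.4076 kJ
Qc = 6666.7380 - 2870.4076 = 3796.3304 kJ

eta = 43.0557%, W = 2870.4076 kJ, Qc = 3796.3304 kJ


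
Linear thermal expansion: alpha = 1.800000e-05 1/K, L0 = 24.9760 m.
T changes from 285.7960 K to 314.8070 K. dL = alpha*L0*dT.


dT = 29.0110 K
dL = 1.800000e-05 * 24.9760 * 29.0110 = 0.013042 m
L_final = 24.989042 m

dL = 0.013042 m


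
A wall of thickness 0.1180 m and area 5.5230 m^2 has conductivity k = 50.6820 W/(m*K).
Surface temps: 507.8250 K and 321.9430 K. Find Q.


dT = 185.8820 K
Q = 50.6820 * 5.5230 * 185.8820 / 0.1180 = 440944.6901 W

440944.6901 W


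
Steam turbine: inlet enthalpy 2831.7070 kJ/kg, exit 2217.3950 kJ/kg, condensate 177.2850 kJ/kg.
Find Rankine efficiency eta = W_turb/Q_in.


W = 614.3120 kJ/kg
Q_in = 2654.4220 kJ/kg
eta = 0.2314 = 23.1430%

eta = 23.1430%


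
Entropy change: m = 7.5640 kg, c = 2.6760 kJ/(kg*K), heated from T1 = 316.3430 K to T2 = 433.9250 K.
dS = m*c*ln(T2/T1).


T2/T1 = 1.3717
ln(T2/T1) = 0.3160
dS = 7.5640 * 2.6760 * 0.3160 = 6.3971 kJ/K

6.3971 kJ/K


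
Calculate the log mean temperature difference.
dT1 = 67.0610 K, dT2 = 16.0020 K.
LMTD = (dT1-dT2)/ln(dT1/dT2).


dT1/dT2 = 4.1908
ln(dT1/dT2) = 1.4329
LMTD = 51.0590 / 1.4329 = 35.6336 K

35.6336 K


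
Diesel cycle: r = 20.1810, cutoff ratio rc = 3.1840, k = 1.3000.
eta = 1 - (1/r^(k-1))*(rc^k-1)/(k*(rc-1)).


r^(k-1) = 2.4631
rc^k = 4.5068
eta = 0.4985 = 49.8550%

49.8550%


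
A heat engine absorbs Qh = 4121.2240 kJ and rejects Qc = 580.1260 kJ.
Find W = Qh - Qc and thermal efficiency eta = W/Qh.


W = 4121.2240 - 580.1260 = 3541.0980 kJ
eta = 3541.0980 / 4121.2240 = 0.8592 = 85.9235%

W = 3541.0980 kJ, eta = 85.9235%


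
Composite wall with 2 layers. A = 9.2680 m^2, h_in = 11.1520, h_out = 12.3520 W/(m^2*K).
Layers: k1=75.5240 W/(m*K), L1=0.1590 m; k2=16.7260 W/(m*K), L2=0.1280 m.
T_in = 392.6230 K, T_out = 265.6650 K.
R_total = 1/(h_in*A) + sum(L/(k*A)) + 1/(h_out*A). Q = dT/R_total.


R_conv_in = 1/(11.1520*9.2680) = 0.0097
R_1 = 0.1590/(75.5240*9.2680) = 0.0002
R_2 = 0.1280/(16.7260*9.2680) = 0.0008
R_conv_out = 1/(12.3520*9.2680) = 0.0087
R_total = 0.0195 K/W
Q = 126.9580 / 0.0195 = 6522.9162 W

R_total = 0.0195 K/W, Q = 6522.9162 W


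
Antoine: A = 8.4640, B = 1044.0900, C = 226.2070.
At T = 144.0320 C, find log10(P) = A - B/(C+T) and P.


C+T = 370.2390
B/(C+T) = 2.8200
log10(P) = 8.4640 - 2.8200 = 5.6440
P = 10^5.6440 = 440510.9726 mmHg

440510.9726 mmHg


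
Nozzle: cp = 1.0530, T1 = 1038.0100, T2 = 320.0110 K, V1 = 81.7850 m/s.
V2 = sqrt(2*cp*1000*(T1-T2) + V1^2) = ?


dT = 717.9990 K
2*cp*1000*dT = 1512105.8940
V1^2 = 6688.7862
V2 = sqrt(1518794.6802) = 1232.3939 m/s

1232.3939 m/s


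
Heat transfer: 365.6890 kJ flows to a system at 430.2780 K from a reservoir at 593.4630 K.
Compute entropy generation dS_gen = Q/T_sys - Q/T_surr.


dS_sys = 365.6890/430.2780 = 0.8499 kJ/K
dS_surr = -365.6890/593.4630 = -0.6162 kJ/K
dS_gen = 0.8499 - 0.6162 = 0.2337 kJ/K (irreversible)

dS_gen = 0.2337 kJ/K, irreversible


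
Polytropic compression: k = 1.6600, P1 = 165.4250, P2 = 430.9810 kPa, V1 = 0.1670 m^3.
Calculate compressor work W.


(k-1)/k = 0.3976
(P2/P1)^exp = 1.4633
W = 2.5152 * 165.4250 * 0.1670 * (1.4633 - 1) = 32.1934 kJ

32.1934 kJ


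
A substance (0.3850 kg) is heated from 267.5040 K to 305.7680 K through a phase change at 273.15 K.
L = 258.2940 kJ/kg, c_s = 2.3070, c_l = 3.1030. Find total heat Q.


Q1 (sensible, solid) = 0.3850 * 2.3070 * 5.6460 = 5.0147 kJ
Q2 (latent) = 0.3850 * 258.2940 = 99.4432 kJ
Q3 (sensible, liquid) = 0.3850 * 3.1030 * 32.6180 = 38.9673 kJ
Q_total = 143.4252 kJ

143.4252 kJ


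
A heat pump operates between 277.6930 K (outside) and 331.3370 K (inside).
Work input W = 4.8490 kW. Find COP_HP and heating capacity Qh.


COP = 331.3370 / 53.6440 = 6.1766
Qh = 6.1766 * 4.8490 = 29.9503 kW

COP = 6.1766, Qh = 29.9503 kW


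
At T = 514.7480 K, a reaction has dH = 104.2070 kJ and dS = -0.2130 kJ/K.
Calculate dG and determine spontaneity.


T*dS = 514.7480 * -0.2130 = -109.6413 kJ
dG = 104.2070 + 109.6413 = 213.8483 kJ (non-spontaneous)

dG = 213.8483 kJ, non-spontaneous


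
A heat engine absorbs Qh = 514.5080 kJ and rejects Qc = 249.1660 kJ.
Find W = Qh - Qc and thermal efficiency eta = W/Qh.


W = 514.5080 - 249.1660 = 265.3420 kJ
eta = 265.3420 / 514.5080 = 0.5157 = 51.5720%

W = 265.3420 kJ, eta = 51.5720%


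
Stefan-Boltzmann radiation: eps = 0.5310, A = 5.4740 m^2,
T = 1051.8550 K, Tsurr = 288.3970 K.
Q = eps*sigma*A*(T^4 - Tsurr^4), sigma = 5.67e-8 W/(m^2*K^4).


T^4 = 1.2241e+12
Tsurr^4 = 6.9177e+09
Q = 0.5310 * 5.67e-8 * 5.4740 * 1.2172e+12 = 200606.3319 W

200606.3319 W


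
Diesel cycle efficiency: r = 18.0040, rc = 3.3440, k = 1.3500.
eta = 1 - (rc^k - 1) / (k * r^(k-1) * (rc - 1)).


r^(k-1) = 2.7503
rc^k = 5.1022
eta = 0.5286 = 52.8644%

52.8644%


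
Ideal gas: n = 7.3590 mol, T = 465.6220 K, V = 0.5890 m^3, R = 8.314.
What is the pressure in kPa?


P = nRT/V = 7.3590 * 8.314 * 465.6220 / 0.5890
= 28488.0232 / 0.5890 = 48366.7627 Pa = 48.3668 kPa

48.3668 kPa


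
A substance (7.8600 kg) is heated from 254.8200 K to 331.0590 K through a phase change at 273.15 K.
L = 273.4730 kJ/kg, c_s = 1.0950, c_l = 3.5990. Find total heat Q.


Q1 (sensible, solid) = 7.8600 * 1.0950 * 18.3300 = 157.7608 kJ
Q2 (latent) = 7.8600 * 273.4730 = 2149.4978 kJ
Q3 (sensible, liquid) = 7.8600 * 3.5990 * 57.9090 = 1638.1379 kJ
Q_total = 3945.3965 kJ

3945.3965 kJ


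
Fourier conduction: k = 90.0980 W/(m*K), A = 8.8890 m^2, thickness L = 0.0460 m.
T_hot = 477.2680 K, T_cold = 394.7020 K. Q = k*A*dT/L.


dT = 82.5660 K
Q = 90.0980 * 8.8890 * 82.5660 / 0.0460 = 1437511.9722 W

1437511.9722 W


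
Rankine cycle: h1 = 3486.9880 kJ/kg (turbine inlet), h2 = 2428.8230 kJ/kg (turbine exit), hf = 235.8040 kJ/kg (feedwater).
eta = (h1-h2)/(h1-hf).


W = 1058.1650 kJ/kg
Q_in = 3251.1840 kJ/kg
eta = 0.3255 = 32.5471%

eta = 32.5471%


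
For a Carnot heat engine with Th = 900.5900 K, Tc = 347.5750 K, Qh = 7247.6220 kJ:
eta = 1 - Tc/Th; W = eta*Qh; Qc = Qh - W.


eta = 1 - 347.5750/900.5900 = 0.6141
W = 0.6141 * 7247.6220 = 4450.4643 kJ
Qc = 7247.6220 - 4450.4643 = 2797.1577 kJ

eta = 61.4059%, W = 4450.4643 kJ, Qc = 2797.1577 kJ


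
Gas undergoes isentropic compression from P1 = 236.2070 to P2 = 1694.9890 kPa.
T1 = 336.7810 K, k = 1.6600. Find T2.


(k-1)/k = 0.3976
(P2/P1)^exp = 2.1892
T2 = 336.7810 * 2.1892 = 737.2841 K

737.2841 K


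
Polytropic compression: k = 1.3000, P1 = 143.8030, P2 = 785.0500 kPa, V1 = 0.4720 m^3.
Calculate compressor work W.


(k-1)/k = 0.2308
(P2/P1)^exp = 1.4795
W = 4.3333 * 143.8030 * 0.4720 * (1.4795 - 1) = 141.0248 kJ

141.0248 kJ


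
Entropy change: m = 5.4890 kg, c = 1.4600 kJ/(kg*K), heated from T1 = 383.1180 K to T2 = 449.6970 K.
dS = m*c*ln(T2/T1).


T2/T1 = 1.1738
ln(T2/T1) = 0.1602
dS = 5.4890 * 1.4600 * 0.1602 = 1.2841 kJ/K

1.2841 kJ/K


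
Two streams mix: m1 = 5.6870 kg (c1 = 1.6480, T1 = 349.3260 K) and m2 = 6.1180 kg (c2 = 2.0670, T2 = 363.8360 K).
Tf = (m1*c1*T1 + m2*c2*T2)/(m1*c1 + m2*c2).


num = 7874.9806
den = 22.0181
Tf = 357.6597 K

357.6597 K


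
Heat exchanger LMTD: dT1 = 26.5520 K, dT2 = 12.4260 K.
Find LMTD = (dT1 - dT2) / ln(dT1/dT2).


dT1/dT2 = 2.1368
ln(dT1/dT2) = 0.7593
LMTD = 14.1260 / 0.7593 = 18.6036 K

18.6036 K


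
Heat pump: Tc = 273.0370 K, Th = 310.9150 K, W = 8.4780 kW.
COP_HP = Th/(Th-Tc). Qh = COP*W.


COP = 310.9150 / 37.8780 = 8.2083
Qh = 8.2083 * 8.4780 = 69.5902 kW

COP = 8.2083, Qh = 69.5902 kW


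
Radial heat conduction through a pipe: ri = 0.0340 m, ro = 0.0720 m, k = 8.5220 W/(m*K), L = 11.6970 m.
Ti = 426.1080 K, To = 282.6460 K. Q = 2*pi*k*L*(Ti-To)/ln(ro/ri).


dT = 143.4620 K
ln(ro/ri) = 0.7503
Q = 2*pi*8.5220*11.6970*143.4620 / 0.7503 = 119755.2563 W

119755.2563 W


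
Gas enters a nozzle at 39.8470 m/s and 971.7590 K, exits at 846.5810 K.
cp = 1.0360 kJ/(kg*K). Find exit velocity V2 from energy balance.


dT = 125.1780 K
2*cp*1000*dT = 259368.8160
V1^2 = 1587.7834
V2 = sqrt(260956.5994) = 510.8391 m/s

510.8391 m/s


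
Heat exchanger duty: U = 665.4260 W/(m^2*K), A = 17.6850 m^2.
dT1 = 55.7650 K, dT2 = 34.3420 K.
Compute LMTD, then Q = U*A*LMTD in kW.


LMTD = 44.1914 K
Q = 665.4260 * 17.6850 * 44.1914 = 520047.2554 W = 520.0473 kW

520.0473 kW


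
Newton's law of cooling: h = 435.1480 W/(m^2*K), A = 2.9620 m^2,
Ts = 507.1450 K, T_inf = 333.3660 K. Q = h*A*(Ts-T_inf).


dT = 173.7790 K
Q = 435.1480 * 2.9620 * 173.7790 = 223985.2087 W

223985.2087 W


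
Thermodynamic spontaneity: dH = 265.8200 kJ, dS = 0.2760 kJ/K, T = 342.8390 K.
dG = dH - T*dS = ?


T*dS = 342.8390 * 0.2760 = 94.6236 kJ
dG = 265.8200 - 94.6236 = 171.1964 kJ (non-spontaneous)

dG = 171.1964 kJ, non-spontaneous


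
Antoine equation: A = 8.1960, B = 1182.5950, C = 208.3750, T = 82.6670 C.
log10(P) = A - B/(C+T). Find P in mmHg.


C+T = 291.0420
B/(C+T) = 4.0633
log10(P) = 8.1960 - 4.0633 = 4.1327
P = 10^4.1327 = 13573.3208 mmHg

13573.3208 mmHg


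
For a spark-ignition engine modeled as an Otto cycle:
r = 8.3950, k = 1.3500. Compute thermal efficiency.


r^(k-1) = 2.1058
eta = 1 - 1/2.1058 = 0.5251 = 52.5110%

52.5110%


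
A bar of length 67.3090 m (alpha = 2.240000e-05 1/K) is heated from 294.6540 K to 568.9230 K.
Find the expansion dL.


dT = 274.2690 K
dL = 2.240000e-05 * 67.3090 * 274.2690 = 0.413521 m
L_final = 67.722521 m

dL = 0.413521 m


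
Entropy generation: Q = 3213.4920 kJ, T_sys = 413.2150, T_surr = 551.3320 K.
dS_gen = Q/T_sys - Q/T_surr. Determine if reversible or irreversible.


dS_sys = 3213.4920/413.2150 = 7.7768 kJ/K
dS_surr = -3213.4920/551.3320 = -5.8286 kJ/K
dS_gen = 7.7768 - 5.8286 = 1.9482 kJ/K (irreversible)

dS_gen = 1.9482 kJ/K, irreversible


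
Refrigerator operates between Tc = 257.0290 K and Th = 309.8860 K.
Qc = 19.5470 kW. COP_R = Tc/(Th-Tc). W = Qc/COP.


COP = 257.0290 / 52.8570 = 4.8627
W = 19.5470 / 4.8627 = 4.0198 kW

COP = 4.8627, W = 4.0198 kW


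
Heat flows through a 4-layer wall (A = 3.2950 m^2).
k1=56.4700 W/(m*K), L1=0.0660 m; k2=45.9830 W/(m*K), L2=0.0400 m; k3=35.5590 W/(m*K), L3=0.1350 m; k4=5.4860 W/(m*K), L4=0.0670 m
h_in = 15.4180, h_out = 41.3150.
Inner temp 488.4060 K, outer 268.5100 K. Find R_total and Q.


R_conv_in = 1/(15.4180*3.2950) = 0.0197
R_1 = 0.0660/(56.4700*3.2950) = 0.0004
R_2 = 0.0400/(45.9830*3.2950) = 0.0003
R_3 = 0.1350/(35.5590*3.2950) = 0.0012
R_4 = 0.0670/(5.4860*3.2950) = 0.0037
R_conv_out = 1/(41.3150*3.2950) = 0.0073
R_total = 0.0325 K/W
Q = 219.8960 / 0.0325 = 6764.5083 W

R_total = 0.0325 K/W, Q = 6764.5083 W


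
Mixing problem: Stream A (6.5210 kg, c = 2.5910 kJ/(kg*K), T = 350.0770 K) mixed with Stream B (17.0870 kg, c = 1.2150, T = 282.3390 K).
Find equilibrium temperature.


num = 11776.4265
den = 37.6566
Tf = 312.7319 K

312.7319 K


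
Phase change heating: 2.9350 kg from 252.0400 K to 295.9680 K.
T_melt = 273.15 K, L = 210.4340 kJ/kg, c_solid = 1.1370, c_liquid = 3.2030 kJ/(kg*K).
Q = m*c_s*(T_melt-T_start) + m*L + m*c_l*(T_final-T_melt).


Q1 (sensible, solid) = 2.9350 * 1.1370 * 21.1100 = 70.4461 kJ
Q2 (latent) = 2.9350 * 210.4340 = 617.6238 kJ
Q3 (sensible, liquid) = 2.9350 * 3.2030 * 22.8180 = 214.5076 kJ
Q_total = 902.5774 kJ

902.5774 kJ


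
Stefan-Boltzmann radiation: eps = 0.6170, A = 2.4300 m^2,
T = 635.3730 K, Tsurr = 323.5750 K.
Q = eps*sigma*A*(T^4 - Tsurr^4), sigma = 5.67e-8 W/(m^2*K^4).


T^4 = 1.6297e+11
Tsurr^4 = 1.0962e+10
Q = 0.6170 * 5.67e-8 * 2.4300 * 1.5201e+11 = 12922.5465 W

12922.5465 W


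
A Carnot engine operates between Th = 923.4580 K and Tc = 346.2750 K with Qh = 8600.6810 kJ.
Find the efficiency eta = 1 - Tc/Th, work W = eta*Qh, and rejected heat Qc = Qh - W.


eta = 1 - 346.2750/923.4580 = 0.6250
W = 0.6250 * 8600.6810 = 5375.6282 kJ
Qc = 8600.6810 - 5375.6282 = 3225.0528 kJ

eta = 62.5024%, W = 5375.6282 kJ, Qc = 3225.0528 kJ


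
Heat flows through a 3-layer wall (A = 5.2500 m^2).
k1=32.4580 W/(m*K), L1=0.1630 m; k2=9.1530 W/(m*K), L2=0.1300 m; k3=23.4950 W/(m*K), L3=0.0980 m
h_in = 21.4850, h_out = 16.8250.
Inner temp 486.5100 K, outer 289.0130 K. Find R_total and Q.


R_conv_in = 1/(21.4850*5.2500) = 0.0089
R_1 = 0.1630/(32.4580*5.2500) = 0.0010
R_2 = 0.1300/(9.1530*5.2500) = 0.0027
R_3 = 0.0980/(23.4950*5.2500) = 0.0008
R_conv_out = 1/(16.8250*5.2500) = 0.0113
R_total = 0.0246 K/W
Q = 197.4970 / 0.0246 = 8014.3442 W

R_total = 0.0246 K/W, Q = 8014.3442 W


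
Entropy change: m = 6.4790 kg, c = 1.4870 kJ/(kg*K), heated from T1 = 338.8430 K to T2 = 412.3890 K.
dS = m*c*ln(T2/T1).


T2/T1 = 1.2171
ln(T2/T1) = 0.1964
dS = 6.4790 * 1.4870 * 0.1964 = 1.8925 kJ/K

1.8925 kJ/K


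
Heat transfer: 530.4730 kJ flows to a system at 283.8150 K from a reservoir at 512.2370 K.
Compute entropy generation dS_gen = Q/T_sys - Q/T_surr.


dS_sys = 530.4730/283.8150 = 1.8691 kJ/K
dS_surr = -530.4730/512.2370 = -1.0356 kJ/K
dS_gen = 1.8691 - 1.0356 = 0.8335 kJ/K (irreversible)

dS_gen = 0.8335 kJ/K, irreversible
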